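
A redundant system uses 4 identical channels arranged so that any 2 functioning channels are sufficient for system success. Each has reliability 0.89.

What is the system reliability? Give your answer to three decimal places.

R = Σ_{i=2}^{4} C(4,i) p^i (1−p)^{4−i} with p = 0.89
C(4,2)·0.89^2·0.11^2 = 0.05751
C(4,3)·0.89^3·0.11^1 = 0.31019
C(4,4)·0.89^4·0.11^0 = 0.62742
Sum = 0.995

0.995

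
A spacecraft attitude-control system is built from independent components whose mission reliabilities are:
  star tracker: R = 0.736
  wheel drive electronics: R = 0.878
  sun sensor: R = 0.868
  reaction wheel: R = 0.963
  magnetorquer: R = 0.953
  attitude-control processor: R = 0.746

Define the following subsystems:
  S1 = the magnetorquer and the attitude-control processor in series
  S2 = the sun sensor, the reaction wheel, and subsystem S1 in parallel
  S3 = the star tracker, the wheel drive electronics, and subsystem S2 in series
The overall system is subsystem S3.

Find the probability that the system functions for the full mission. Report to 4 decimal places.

0.6453

Series (magnetorquer and attitude-control processor): 0.953000 × 0.746000 = 0.710938
Parallel (sun sensor, reaction wheel, and [0.710938]): 1 − (1 − 0.868000)(1 − 0.963000)(1 − 0.710938) = 0.998588
Series (star tracker, wheel drive electronics, and [0.998588]): 0.736000 × 0.878000 × 0.998588 = 0.6453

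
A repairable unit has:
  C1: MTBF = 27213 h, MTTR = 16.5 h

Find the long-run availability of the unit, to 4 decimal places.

0.9994

A(C1) = MTBF/(MTBF+MTTR) = 27213/(27213+16.5) = 0.9994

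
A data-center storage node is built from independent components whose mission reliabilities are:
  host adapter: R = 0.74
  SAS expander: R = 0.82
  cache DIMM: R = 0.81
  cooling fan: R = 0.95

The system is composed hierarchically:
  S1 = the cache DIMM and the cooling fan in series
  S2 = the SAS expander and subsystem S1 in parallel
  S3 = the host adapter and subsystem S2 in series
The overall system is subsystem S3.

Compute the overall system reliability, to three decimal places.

Series (cache DIMM and cooling fan): 0.81000 × 0.95000 = 0.76950
Parallel (SAS expander and [0.76950]): 1 − (1 − 0.82000)(1 − 0.76950) = 0.95851
Series (host adapter and [0.95851]): 0.74000 × 0.95851 = 0.709

0.709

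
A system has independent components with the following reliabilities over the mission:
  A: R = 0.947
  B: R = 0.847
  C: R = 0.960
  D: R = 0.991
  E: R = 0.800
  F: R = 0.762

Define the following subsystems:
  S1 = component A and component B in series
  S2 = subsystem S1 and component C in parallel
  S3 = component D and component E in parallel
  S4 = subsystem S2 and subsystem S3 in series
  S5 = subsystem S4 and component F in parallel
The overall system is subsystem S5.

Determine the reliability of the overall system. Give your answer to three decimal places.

0.998

Series (A and B): 0.94700 × 0.84700 = 0.80211
Parallel ([0.80211] and C): 1 − (1 − 0.80211)(1 − 0.96000) = 0.99208
Parallel (D and E): 1 − (1 − 0.99100)(1 − 0.80000) = 0.99820
Series ([0.99208] and [0.99820]): 0.99208 × 0.99820 = 0.99029
Parallel ([0.99029] and F): 1 − (1 − 0.99029)(1 − 0.76200) = 0.998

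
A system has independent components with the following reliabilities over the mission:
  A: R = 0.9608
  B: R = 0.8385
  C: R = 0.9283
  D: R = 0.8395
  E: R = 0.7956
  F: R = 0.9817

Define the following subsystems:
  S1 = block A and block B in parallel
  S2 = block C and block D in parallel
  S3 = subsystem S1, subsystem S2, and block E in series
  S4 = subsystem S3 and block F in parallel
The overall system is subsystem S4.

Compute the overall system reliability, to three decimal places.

0.996

Parallel (A and B): 1 − (1 − 0.96080)(1 − 0.83850) = 0.99367
Parallel (C and D): 1 − (1 − 0.92830)(1 − 0.83950) = 0.98849
Series ([0.99367], [0.98849], and E): 0.99367 × 0.98849 × 0.79560 = 0.78146
Parallel ([0.78146] and F): 1 − (1 − 0.78146)(1 − 0.98170) = 0.996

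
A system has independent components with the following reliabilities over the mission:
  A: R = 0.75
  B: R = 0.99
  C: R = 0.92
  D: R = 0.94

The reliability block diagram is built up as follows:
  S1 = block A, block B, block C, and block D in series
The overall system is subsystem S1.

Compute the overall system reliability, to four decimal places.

0.6421

Series (A, B, C, and D): 0.750000 × 0.990000 × 0.920000 × 0.940000 = 0.6421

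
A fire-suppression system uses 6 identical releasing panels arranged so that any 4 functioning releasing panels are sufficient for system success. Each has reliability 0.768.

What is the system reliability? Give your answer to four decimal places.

R = Σ_{i=4}^{6} C(6,i) p^i (1−p)^{6−i} with p = 0.768
C(6,4)·0.768^4·0.232^2 = 0.280874
C(6,5)·0.768^5·0.232^1 = 0.371916
C(6,6)·0.768^6·0.232^0 = 0.205195
Sum = 0.8580

0.8580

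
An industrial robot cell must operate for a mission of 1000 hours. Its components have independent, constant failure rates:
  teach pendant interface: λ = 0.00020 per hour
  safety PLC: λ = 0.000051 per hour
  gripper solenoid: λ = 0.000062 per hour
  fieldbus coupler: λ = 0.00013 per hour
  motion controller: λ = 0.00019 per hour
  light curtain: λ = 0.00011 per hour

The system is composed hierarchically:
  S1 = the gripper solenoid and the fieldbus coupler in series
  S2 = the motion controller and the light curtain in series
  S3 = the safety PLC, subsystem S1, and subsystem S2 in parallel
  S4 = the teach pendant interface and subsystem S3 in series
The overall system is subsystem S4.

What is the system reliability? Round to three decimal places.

R(teach pendant interface) = exp(−0.00020 × 1000) = 0.81873
R(safety PLC) = exp(−0.000051 × 1000) = 0.95028
R(gripper solenoid) = exp(−0.000062 × 1000) = 0.93988
R(fieldbus coupler) = exp(−0.00013 × 1000) = 0.87810
R(motion controller) = exp(−0.00019 × 1000) = 0.82696
R(light curtain) = exp(−0.00011 × 1000) = 0.89583
Series (gripper solenoid and fieldbus coupler): 0.93988 × 0.87810 = 0.82531
Series (motion controller and light curtain): 0.82696 × 0.89583 = 0.74082
Parallel (safety PLC, [0.82531], and [0.74082]): 1 − (1 − 0.95028)(1 − 0.82531)(1 − 0.74082) = 0.99775
Series (teach pendant interface and [0.99775]): 0.81873 × 0.99775 = 0.817

0.817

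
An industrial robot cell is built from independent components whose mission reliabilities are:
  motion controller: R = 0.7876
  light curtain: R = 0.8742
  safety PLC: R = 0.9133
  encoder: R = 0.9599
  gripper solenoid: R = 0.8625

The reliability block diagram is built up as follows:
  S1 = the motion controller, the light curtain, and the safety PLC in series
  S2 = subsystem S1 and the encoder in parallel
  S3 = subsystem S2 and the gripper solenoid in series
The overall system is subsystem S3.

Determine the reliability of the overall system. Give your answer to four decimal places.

0.8497

Series (motion controller, light curtain, and safety PLC): 0.787600 × 0.874200 × 0.913300 = 0.628825
Parallel ([0.628825] and encoder): 1 − (1 − 0.628825)(1 − 0.959900) = 0.985116
Series ([0.985116] and gripper solenoid): 0.985116 × 0.862500 = 0.8497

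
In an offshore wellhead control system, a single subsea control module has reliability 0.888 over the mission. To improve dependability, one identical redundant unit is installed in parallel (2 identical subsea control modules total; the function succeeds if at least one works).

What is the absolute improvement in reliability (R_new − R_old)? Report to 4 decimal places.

R_before = 0.888
R_after = 1 − (1 − 0.888)^2 = 0.9875
ΔR = 0.9875 − 0.888 = 0.0995

0.0995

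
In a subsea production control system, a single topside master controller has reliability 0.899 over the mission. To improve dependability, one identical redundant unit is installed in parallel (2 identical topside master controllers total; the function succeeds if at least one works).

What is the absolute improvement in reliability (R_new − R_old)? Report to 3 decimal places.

0.091

R_before = 0.899
R_after = 1 − (1 − 0.899)^2 = 0.990
ΔR = 0.990 − 0.899 = 0.091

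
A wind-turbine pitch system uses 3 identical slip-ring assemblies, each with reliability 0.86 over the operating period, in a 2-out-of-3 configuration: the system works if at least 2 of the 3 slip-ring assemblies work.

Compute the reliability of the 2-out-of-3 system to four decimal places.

R = Σ_{i=2}^{3} C(3,i) p^i (1−p)^{3−i} with p = 0.86
C(3,2)·0.86^2·0.14^1 = 0.310632
C(3,3)·0.86^3·0.14^0 = 0.636056
Sum = 0.9467

0.9467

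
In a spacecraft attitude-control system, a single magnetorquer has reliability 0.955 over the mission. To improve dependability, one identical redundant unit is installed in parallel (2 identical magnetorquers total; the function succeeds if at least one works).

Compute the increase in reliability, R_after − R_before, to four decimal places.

0.0430

R_before = 0.955
R_after = 1 − (1 − 0.955)^2 = 0.9980
ΔR = 0.9980 − 0.955 = 0.0430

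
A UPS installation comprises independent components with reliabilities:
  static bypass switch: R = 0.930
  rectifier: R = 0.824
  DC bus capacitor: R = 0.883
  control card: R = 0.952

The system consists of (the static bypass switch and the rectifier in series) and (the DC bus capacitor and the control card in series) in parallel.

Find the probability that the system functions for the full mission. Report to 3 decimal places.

0.963

Series (static bypass switch and rectifier): 0.93000 × 0.82400 = 0.76632
Series (DC bus capacitor and control card): 0.88300 × 0.95200 = 0.84062
Parallel ([0.76632] and [0.84062]): 1 − (1 − 0.76632)(1 − 0.84062) = 0.963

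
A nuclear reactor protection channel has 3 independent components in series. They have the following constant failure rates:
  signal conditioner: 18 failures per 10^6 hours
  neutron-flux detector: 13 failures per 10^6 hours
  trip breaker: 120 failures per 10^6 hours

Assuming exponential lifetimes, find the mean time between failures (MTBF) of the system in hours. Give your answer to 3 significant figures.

Series of exponential components: λ_sys = Σ λ_i
λ_sys = 0.000018 + 0.000013 + 0.00012 = 1.5100e-04 /h
MTBF = 1 / λ_sys = 6620 h

6620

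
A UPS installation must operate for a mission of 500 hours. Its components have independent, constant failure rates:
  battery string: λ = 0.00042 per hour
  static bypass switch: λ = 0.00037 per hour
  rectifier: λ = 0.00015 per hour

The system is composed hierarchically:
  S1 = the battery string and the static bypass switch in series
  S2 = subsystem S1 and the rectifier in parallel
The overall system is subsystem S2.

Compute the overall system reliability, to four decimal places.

0.9764

R(battery string) = exp(−0.00042 × 500) = 0.810584
R(static bypass switch) = exp(−0.00037 × 500) = 0.831104
R(rectifier) = exp(−0.00015 × 500) = 0.927743
Series (battery string and static bypass switch): 0.810584 × 0.831104 = 0.673680
Parallel ([0.673680] and rectifier): 1 − (1 − 0.673680)(1 − 0.927743) = 0.9764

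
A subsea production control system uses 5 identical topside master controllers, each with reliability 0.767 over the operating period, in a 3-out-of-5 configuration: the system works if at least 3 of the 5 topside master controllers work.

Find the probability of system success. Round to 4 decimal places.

R = Σ_{i=3}^{5} C(5,i) p^i (1−p)^{5−i} with p = 0.767
C(5,3)·0.767^3·0.233^2 = 0.244962
C(5,4)·0.767^4·0.233^1 = 0.403188
C(5,5)·0.767^5·0.233^0 = 0.265446
Sum = 0.9136

0.9136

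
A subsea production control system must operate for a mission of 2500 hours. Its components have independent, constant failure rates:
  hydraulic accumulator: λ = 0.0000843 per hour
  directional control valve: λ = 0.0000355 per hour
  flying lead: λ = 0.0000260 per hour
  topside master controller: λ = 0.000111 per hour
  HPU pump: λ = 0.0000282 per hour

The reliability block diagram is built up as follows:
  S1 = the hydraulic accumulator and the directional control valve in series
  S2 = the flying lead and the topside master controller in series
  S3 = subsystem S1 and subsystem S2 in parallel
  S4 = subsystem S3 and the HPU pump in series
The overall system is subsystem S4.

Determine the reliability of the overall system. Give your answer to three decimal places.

R(hydraulic accumulator) = exp(−0.0000843 × 2500) = 0.80998
R(directional control valve) = exp(−0.0000355 × 2500) = 0.91507
R(flying lead) = exp(−0.0000260 × 2500) = 0.93707
R(topside master controller) = exp(−0.000111 × 2500) = 0.75768
R(HPU pump) = exp(−0.0000282 × 2500) = 0.93193
Series (hydraulic accumulator and directional control valve): 0.80998 × 0.91507 = 0.74119
Series (flying lead and topside master controller): 0.93707 × 0.75768 = 0.71000
Parallel ([0.74119] and [0.71000]): 1 − (1 − 0.74119)(1 − 0.71000) = 0.92495
Series ([0.92495] and HPU pump): 0.92495 × 0.93193 = 0.862

0.862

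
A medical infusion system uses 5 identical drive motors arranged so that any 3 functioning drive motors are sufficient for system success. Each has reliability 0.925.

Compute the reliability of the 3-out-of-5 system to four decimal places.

R = Σ_{i=3}^{5} C(5,i) p^i (1−p)^{5−i} with p = 0.925
C(5,3)·0.925^3·0.075^2 = 0.044519
C(5,4)·0.925^4·0.075^1 = 0.274535
C(5,5)·0.925^5·0.075^0 = 0.677187
Sum = 0.9962

0.9962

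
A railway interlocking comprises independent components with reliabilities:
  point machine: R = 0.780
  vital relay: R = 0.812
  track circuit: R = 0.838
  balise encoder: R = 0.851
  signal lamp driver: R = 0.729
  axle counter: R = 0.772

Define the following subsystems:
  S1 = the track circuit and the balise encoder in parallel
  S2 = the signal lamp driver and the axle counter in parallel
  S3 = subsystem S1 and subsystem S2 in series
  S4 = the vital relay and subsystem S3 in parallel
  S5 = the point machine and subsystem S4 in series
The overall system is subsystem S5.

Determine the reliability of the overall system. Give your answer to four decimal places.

0.7676

Parallel (track circuit and balise encoder): 1 − (1 − 0.838000)(1 − 0.851000) = 0.975862
Parallel (signal lamp driver and axle counter): 1 − (1 − 0.729000)(1 − 0.772000) = 0.938212
Series ([0.975862] and [0.938212]): 0.975862 × 0.938212 = 0.915565
Parallel (vital relay and [0.915565]): 1 − (1 − 0.812000)(1 − 0.915565) = 0.984126
Series (point machine and [0.984126]): 0.780000 × 0.984126 = 0.7676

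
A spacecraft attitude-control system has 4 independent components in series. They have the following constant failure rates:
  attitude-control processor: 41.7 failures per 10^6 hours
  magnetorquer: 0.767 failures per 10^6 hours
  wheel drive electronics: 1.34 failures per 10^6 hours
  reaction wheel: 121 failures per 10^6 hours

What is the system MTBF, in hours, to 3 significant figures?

Series of exponential components: λ_sys = Σ λ_i
λ_sys = 0.0000417 + 0.000000767 + 0.00000134 + 0.000121 = 1.6481e-04 /h
MTBF = 1 / λ_sys = 6070 h

6070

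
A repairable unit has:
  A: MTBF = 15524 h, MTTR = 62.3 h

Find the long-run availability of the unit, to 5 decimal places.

A(A) = MTBF/(MTBF+MTTR) = 15524/(15524+62.3) = 0.99600

0.99600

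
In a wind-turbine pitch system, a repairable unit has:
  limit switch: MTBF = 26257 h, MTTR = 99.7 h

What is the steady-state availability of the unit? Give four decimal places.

0.9962

A(limit switch) = MTBF/(MTBF+MTTR) = 26257/(26257+99.7) = 0.9962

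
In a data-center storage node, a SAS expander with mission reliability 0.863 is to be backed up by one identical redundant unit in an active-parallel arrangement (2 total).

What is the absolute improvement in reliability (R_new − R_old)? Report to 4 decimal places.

0.1182

R_before = 0.863
R_after = 1 − (1 − 0.863)^2 = 0.9812
ΔR = 0.9812 − 0.863 = 0.1182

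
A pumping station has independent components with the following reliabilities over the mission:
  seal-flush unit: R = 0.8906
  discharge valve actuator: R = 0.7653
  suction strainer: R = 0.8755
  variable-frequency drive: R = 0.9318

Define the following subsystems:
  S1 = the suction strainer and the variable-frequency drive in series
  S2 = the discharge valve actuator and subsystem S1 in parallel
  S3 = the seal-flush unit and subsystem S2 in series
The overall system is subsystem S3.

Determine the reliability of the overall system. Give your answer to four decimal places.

0.8521

Series (suction strainer and variable-frequency drive): 0.875500 × 0.931800 = 0.815791
Parallel (discharge valve actuator and [0.815791]): 1 − (1 − 0.765300)(1 − 0.815791) = 0.956766
Series (seal-flush unit and [0.956766]): 0.890600 × 0.956766 = 0.8521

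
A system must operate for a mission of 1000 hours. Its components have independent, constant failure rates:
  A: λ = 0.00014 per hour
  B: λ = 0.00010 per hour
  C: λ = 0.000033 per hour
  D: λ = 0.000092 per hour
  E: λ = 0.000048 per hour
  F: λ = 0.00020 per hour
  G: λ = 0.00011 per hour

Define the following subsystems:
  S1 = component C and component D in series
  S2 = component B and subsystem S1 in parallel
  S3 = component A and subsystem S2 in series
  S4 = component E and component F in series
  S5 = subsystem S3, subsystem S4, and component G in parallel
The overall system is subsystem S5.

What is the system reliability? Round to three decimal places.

0.997

R(A) = exp(−0.00014 × 1000) = 0.86936
R(B) = exp(−0.00010 × 1000) = 0.90484
R(C) = exp(−0.000033 × 1000) = 0.96754
R(D) = exp(−0.000092 × 1000) = 0.91211
R(E) = exp(−0.000048 × 1000) = 0.95313
R(F) = exp(−0.00020 × 1000) = 0.81873
R(G) = exp(−0.00011 × 1000) = 0.89583
Series (C and D): 0.96754 × 0.91211 = 0.88250
Parallel (B and [0.88250]): 1 − (1 − 0.90484)(1 − 0.88250) = 0.98882
Series (A and [0.98882]): 0.86936 × 0.98882 = 0.85964
Series (E and F): 0.95313 × 0.81873 = 0.78036
Parallel ([0.85964], [0.78036], and G): 1 − (1 − 0.85964)(1 − 0.78036)(1 − 0.89583) = 0.997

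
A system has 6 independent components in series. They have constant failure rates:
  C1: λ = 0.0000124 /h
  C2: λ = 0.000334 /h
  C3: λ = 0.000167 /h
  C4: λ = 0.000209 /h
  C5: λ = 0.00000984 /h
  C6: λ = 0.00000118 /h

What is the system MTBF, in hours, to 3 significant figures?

Series of exponential components: λ_sys = Σ λ_i
λ_sys = 0.0000124 + 0.000334 + 0.000167 + 0.000209 + 0.00000984 + 0.00000118 = 7.3342e-04 /h
MTBF = 1 / λ_sys = 1360 h

1360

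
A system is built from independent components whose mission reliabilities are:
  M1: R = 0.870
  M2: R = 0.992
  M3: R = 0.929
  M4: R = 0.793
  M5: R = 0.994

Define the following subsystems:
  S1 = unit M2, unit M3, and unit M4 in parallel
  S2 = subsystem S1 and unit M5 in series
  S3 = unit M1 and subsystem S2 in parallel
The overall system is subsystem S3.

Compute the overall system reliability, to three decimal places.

Parallel (M2, M3, and M4): 1 − (1 − 0.99200)(1 − 0.92900)(1 − 0.79300) = 0.99988
Series ([0.99988] and M5): 0.99988 × 0.99400 = 0.99388
Parallel (M1 and [0.99388]): 1 − (1 − 0.87000)(1 − 0.99388) = 0.999

0.999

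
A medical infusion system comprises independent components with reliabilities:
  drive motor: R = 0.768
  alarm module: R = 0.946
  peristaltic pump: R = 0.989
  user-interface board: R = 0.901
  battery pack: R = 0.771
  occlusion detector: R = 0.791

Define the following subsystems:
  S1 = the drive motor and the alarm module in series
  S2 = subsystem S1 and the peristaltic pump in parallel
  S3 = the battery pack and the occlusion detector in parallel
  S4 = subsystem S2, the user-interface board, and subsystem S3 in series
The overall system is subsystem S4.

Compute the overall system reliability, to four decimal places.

Series (drive motor and alarm module): 0.768000 × 0.946000 = 0.726528
Parallel ([0.726528] and peristaltic pump): 1 − (1 − 0.726528)(1 − 0.989000) = 0.996992
Parallel (battery pack and occlusion detector): 1 − (1 − 0.771000)(1 − 0.791000) = 0.952139
Series ([0.996992], user-interface board, and [0.952139]): 0.996992 × 0.901000 × 0.952139 = 0.8553

0.8553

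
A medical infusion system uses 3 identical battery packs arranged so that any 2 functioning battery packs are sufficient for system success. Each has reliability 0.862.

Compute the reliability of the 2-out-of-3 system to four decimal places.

R = Σ_{i=2}^{3} C(3,i) p^i (1−p)^{3−i} with p = 0.862
C(3,2)·0.862^2·0.138^1 = 0.307620
C(3,3)·0.862^3·0.138^0 = 0.640504
Sum = 0.9481

0.9481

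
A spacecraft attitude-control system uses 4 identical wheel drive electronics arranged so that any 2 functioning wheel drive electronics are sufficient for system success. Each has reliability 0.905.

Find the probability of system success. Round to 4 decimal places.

0.9968

R = Σ_{i=2}^{4} C(4,i) p^i (1−p)^{4−i} with p = 0.905
C(4,2)·0.905^2·0.095^2 = 0.044350
C(4,3)·0.905^3·0.095^1 = 0.281663
C(4,4)·0.905^4·0.095^0 = 0.670802
Sum = 0.9968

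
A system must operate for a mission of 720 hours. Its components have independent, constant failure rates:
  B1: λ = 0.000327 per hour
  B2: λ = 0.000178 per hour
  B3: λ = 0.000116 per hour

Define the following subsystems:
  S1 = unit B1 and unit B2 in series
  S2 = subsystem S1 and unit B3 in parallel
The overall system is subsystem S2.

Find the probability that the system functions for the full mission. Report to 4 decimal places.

R(B1) = exp(−0.000327 × 720) = 0.790223
R(B2) = exp(−0.000178 × 720) = 0.879713
R(B3) = exp(−0.000116 × 720) = 0.919873
Series (B1 and B2): 0.790223 × 0.879713 = 0.695169
Parallel ([0.695169] and B3): 1 − (1 − 0.695169)(1 − 0.919873) = 0.9756

0.9756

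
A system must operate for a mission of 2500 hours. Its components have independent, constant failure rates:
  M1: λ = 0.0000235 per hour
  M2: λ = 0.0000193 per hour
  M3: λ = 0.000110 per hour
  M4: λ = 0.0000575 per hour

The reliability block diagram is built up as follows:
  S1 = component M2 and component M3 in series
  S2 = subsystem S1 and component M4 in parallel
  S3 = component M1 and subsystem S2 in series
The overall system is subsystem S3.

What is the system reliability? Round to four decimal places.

R(M1) = exp(−0.0000235 × 2500) = 0.942942
R(M2) = exp(−0.0000193 × 2500) = 0.952896
R(M3) = exp(−0.000110 × 2500) = 0.759572
R(M4) = exp(−0.0000575 × 2500) = 0.866104
Series (M2 and M3): 0.952896 × 0.759572 = 0.723793
Parallel ([0.723793] and M4): 1 − (1 − 0.723793)(1 − 0.866104) = 0.963017
Series (M1 and [0.963017]): 0.942942 × 0.963017 = 0.9081

0.9081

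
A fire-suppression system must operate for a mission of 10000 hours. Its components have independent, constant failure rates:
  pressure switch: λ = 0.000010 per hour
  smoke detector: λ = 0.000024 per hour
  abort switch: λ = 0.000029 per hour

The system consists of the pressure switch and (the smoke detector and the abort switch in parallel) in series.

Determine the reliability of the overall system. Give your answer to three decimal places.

R(pressure switch) = exp(−0.000010 × 10000) = 0.90484
R(smoke detector) = exp(−0.000024 × 10000) = 0.78663
R(abort switch) = exp(−0.000029 × 10000) = 0.74826
Parallel (smoke detector and abort switch): 1 − (1 − 0.78663)(1 − 0.74826) = 0.94629
Series (pressure switch and [0.94629]): 0.90484 × 0.94629 = 0.856

0.856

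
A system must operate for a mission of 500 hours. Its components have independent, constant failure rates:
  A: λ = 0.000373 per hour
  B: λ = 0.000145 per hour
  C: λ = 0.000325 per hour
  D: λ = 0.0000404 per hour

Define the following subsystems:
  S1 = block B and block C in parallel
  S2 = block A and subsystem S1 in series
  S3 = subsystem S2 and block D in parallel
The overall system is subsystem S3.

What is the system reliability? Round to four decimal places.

R(A) = exp(−0.000373 × 500) = 0.829859
R(B) = exp(−0.000145 × 500) = 0.930066
R(C) = exp(−0.000325 × 500) = 0.850016
R(D) = exp(−0.0000404 × 500) = 0.980003
Parallel (B and C): 1 − (1 − 0.930066)(1 − 0.850016) = 0.989511
Series (A and [0.989511]): 0.829859 × 0.989511 = 0.821155
Parallel ([0.821155] and D): 1 − (1 − 0.821155)(1 − 0.980003) = 0.9964

0.9964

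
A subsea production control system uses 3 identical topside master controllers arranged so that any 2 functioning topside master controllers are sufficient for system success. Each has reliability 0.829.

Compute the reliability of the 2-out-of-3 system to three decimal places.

0.922

R = Σ_{i=2}^{3} C(3,i) p^i (1−p)^{3−i} with p = 0.829
C(3,2)·0.829^2·0.171^1 = 0.35255
C(3,3)·0.829^3·0.171^0 = 0.56972
Sum = 0.922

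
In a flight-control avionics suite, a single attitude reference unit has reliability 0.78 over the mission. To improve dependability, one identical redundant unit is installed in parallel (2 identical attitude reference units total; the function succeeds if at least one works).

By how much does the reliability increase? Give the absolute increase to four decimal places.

0.1716

R_before = 0.78
R_after = 1 − (1 − 0.78)^2 = 0.9516
ΔR = 0.9516 − 0.78 = 0.1716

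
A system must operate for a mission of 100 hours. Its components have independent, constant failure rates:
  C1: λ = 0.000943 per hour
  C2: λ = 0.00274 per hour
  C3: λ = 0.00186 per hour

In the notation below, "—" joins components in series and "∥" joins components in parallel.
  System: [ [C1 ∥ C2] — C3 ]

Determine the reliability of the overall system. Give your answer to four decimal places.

R(C1) = exp(−0.000943 × 100) = 0.910010
R(C2) = exp(−0.00274 × 100) = 0.760332
R(C3) = exp(−0.00186 × 100) = 0.830274
Parallel (C1 and C2): 1 − (1 − 0.910010)(1 − 0.760332) = 0.978432
Series ([0.978432] and C3): 0.978432 × 0.830274 = 0.8124

0.8124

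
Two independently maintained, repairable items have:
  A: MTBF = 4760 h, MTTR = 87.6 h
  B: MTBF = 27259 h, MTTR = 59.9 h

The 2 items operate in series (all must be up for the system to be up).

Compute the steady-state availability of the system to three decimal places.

0.980

A(A) = MTBF/(MTBF+MTTR) = 4760/(4760+87.6) = 0.981929
A(B) = MTBF/(MTBF+MTTR) = 27259/(27259+59.9) = 0.997807
Series availability: 0.981929 × 0.997807 = 0.980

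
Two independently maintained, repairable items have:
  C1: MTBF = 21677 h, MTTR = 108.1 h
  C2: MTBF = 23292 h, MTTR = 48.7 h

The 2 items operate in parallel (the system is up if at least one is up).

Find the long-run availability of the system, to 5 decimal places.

0.99999

A(C1) = MTBF/(MTBF+MTTR) = 21677/(21677+108.1) = 0.995038
A(C2) = MTBF/(MTBF+MTTR) = 23292/(23292+48.7) = 0.997914
Parallel availability: 1 − (1 − 0.995038)(1 − 0.997914) = 0.99999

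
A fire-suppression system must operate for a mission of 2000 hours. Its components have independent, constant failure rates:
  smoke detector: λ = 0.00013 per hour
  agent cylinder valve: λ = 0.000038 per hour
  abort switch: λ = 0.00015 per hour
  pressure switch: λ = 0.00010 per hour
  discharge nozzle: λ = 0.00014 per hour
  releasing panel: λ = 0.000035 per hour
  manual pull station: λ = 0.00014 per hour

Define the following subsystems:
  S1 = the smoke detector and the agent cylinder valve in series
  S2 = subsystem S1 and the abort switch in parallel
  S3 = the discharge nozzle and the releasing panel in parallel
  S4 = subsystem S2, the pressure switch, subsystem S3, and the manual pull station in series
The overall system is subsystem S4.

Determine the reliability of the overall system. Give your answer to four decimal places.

R(smoke detector) = exp(−0.00013 × 2000) = 0.771052
R(agent cylinder valve) = exp(−0.000038 × 2000) = 0.926816
R(abort switch) = exp(−0.00015 × 2000) = 0.740818
R(pressure switch) = exp(−0.00010 × 2000) = 0.818731
R(discharge nozzle) = exp(−0.00014 × 2000) = 0.755784
R(releasing panel) = exp(−0.000035 × 2000) = 0.932394
R(manual pull station) = exp(−0.00014 × 2000) = 0.755784
Series (smoke detector and agent cylinder valve): 0.771052 × 0.926816 = 0.714623
Parallel ([0.714623] and abort switch): 1 − (1 − 0.714623)(1 − 0.740818) = 0.926035
Parallel (discharge nozzle and releasing panel): 1 − (1 − 0.755784)(1 − 0.932394) = 0.983490
Series ([0.926035], pressure switch, [0.983490], and manual pull station): 0.926035 × 0.818731 × 0.983490 × 0.755784 = 0.5636

0.5636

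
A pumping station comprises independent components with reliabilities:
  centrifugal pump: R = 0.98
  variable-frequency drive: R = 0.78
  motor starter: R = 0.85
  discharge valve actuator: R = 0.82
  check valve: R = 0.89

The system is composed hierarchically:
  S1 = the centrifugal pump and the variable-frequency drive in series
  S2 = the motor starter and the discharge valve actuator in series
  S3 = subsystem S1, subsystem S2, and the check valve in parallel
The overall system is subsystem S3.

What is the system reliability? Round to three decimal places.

0.992

Series (centrifugal pump and variable-frequency drive): 0.98000 × 0.78000 = 0.76440
Series (motor starter and discharge valve actuator): 0.85000 × 0.82000 = 0.69700
Parallel ([0.76440], [0.69700], and check valve): 1 − (1 − 0.76440)(1 − 0.69700)(1 − 0.89000) = 0.992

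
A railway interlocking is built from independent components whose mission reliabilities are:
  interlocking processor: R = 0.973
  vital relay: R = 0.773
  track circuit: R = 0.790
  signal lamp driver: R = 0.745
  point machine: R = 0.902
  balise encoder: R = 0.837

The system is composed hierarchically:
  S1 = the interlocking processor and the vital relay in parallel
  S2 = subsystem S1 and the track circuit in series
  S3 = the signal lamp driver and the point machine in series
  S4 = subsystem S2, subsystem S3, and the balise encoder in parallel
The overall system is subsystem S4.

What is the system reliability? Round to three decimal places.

0.989

Parallel (interlocking processor and vital relay): 1 − (1 − 0.97300)(1 − 0.77300) = 0.99387
Series ([0.99387] and track circuit): 0.99387 × 0.79000 = 0.78516
Series (signal lamp driver and point machine): 0.74500 × 0.90200 = 0.67199
Parallel ([0.78516], [0.67199], and balise encoder): 1 − (1 − 0.78516)(1 − 0.67199)(1 − 0.83700) = 0.989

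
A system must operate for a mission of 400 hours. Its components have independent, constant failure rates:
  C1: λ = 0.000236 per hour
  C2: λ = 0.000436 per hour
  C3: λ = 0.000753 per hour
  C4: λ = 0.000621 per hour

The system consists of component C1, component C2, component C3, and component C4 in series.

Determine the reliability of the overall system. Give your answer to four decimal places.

R(C1) = exp(−0.000236 × 400) = 0.909919
R(C2) = exp(−0.000436 × 400) = 0.839961
R(C3) = exp(−0.000753 × 400) = 0.739930
R(C4) = exp(−0.000621 × 400) = 0.780048
Series (C1, C2, C3, and C4): 0.909919 × 0.839961 × 0.739930 × 0.780048 = 0.4411

0.4411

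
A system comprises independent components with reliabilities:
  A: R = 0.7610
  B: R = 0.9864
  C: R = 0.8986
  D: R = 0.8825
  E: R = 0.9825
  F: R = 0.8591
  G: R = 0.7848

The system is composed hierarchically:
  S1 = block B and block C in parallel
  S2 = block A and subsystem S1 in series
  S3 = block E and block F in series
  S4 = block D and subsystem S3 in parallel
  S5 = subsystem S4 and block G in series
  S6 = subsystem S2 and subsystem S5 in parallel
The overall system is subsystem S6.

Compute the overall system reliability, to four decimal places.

0.9449

Parallel (B and C): 1 − (1 − 0.986400)(1 − 0.898600) = 0.998621
Series (A and [0.998621]): 0.761000 × 0.998621 = 0.759951
Series (E and F): 0.982500 × 0.859100 = 0.844066
Parallel (D and [0.844066]): 1 − (1 − 0.882500)(1 − 0.844066) = 0.981678
Series ([0.981678] and G): 0.981678 × 0.784800 = 0.770421
Parallel ([0.759951] and [0.770421]): 1 − (1 − 0.759951)(1 − 0.770421) = 0.9449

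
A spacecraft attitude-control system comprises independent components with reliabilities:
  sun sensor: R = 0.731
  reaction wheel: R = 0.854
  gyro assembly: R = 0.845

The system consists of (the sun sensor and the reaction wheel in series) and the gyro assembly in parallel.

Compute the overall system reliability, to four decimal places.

Series (sun sensor and reaction wheel): 0.731000 × 0.854000 = 0.624274
Parallel ([0.624274] and gyro assembly): 1 − (1 − 0.624274)(1 − 0.845000) = 0.9418

0.9418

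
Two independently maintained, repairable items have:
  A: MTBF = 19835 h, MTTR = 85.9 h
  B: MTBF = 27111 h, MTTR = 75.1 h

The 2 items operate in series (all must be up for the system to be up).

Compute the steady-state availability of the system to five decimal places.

A(A) = MTBF/(MTBF+MTTR) = 19835/(19835+85.9) = 0.995688
A(B) = MTBF/(MTBF+MTTR) = 27111/(27111+75.1) = 0.997238
Series availability: 0.995688 × 0.997238 = 0.99294

0.99294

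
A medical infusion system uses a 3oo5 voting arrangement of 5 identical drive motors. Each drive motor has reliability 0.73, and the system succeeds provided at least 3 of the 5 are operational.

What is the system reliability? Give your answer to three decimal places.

R = Σ_{i=3}^{5} C(5,i) p^i (1−p)^{5−i} with p = 0.73
C(5,3)·0.73^3·0.27^2 = 0.28359
C(5,4)·0.73^4·0.27^1 = 0.38338
C(5,5)·0.73^5·0.27^0 = 0.20731
Sum = 0.874

0.874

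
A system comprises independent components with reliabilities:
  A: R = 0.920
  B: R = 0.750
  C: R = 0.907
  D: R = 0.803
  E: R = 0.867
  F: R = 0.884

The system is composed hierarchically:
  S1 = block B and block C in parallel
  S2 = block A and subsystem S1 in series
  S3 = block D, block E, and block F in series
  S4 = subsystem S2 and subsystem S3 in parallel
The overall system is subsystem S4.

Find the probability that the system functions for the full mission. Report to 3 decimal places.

0.961

Parallel (B and C): 1 − (1 − 0.75000)(1 − 0.90700) = 0.97675
Series (A and [0.97675]): 0.92000 × 0.97675 = 0.89861
Series (D, E, and F): 0.80300 × 0.86700 × 0.88400 = 0.61544
Parallel ([0.89861] and [0.61544]): 1 − (1 − 0.89861)(1 − 0.61544) = 0.961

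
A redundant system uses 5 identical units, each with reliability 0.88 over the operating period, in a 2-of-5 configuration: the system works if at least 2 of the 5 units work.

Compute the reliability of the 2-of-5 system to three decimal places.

R = Σ_{i=2}^{5} C(5,i) p^i (1−p)^{5−i} with p = 0.88
C(5,2)·0.88^2·0.12^3 = 0.01338
C(5,3)·0.88^3·0.12^2 = 0.09813
C(5,4)·0.88^4·0.12^1 = 0.35982
C(5,5)·0.88^5·0.12^0 = 0.52773
Sum = 0.999

0.999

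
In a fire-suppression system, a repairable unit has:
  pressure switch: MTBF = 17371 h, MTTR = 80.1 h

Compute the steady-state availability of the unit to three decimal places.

A(pressure switch) = MTBF/(MTBF+MTTR) = 17371/(17371+80.1) = 0.995

0.995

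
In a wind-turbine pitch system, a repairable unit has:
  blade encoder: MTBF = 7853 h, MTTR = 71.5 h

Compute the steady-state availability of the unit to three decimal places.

A(blade encoder) = MTBF/(MTBF+MTTR) = 7853/(7853+71.5) = 0.991

0.991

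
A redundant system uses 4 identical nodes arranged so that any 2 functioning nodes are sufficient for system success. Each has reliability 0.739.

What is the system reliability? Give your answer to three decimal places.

0.943

R = Σ_{i=2}^{4} C(4,i) p^i (1−p)^{4−i} with p = 0.739
C(4,2)·0.739^2·0.261^2 = 0.22321
C(4,3)·0.739^3·0.261^1 = 0.42134
C(4,4)·0.739^4·0.261^0 = 0.29825
Sum = 0.943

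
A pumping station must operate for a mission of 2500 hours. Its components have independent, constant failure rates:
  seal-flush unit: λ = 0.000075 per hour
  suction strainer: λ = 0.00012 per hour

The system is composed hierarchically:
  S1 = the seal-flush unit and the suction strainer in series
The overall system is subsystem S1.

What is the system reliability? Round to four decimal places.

0.6142

R(seal-flush unit) = exp(−0.000075 × 2500) = 0.829029
R(suction strainer) = exp(−0.00012 × 2500) = 0.740818
Series (seal-flush unit and suction strainer): 0.829029 × 0.740818 = 0.6142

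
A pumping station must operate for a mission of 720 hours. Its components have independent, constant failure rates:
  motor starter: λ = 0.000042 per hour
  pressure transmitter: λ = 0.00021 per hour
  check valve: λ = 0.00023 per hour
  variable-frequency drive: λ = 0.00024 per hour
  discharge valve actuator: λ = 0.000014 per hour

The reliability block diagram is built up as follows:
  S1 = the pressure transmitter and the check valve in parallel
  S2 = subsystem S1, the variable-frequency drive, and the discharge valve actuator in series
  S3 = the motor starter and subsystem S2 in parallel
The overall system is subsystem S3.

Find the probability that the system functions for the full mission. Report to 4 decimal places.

0.9945

R(motor starter) = exp(−0.000042 × 720) = 0.970213
R(pressure transmitter) = exp(−0.00021 × 720) = 0.859676
R(check valve) = exp(−0.00023 × 720) = 0.847385
R(variable-frequency drive) = exp(−0.00024 × 720) = 0.841306
R(discharge valve actuator) = exp(−0.000014 × 720) = 0.989971
Parallel (pressure transmitter and check valve): 1 − (1 − 0.859676)(1 − 0.847385) = 0.978584
Series ([0.978584], variable-frequency drive, and discharge valve actuator): 0.978584 × 0.841306 × 0.989971 = 0.815032
Parallel (motor starter and [0.815032]): 1 − (1 − 0.970213)(1 − 0.815032) = 0.9945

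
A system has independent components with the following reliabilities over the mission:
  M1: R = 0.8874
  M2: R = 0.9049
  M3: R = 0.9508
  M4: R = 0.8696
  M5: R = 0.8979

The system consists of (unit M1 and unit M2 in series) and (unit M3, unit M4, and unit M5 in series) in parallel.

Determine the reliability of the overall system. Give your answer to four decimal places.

Series (M1 and M2): 0.887400 × 0.904900 = 0.803008
Series (M3, M4, and M5): 0.950800 × 0.869600 × 0.897900 = 0.742398
Parallel ([0.803008] and [0.742398]): 1 − (1 − 0.803008)(1 − 0.742398) = 0.9493

0.9493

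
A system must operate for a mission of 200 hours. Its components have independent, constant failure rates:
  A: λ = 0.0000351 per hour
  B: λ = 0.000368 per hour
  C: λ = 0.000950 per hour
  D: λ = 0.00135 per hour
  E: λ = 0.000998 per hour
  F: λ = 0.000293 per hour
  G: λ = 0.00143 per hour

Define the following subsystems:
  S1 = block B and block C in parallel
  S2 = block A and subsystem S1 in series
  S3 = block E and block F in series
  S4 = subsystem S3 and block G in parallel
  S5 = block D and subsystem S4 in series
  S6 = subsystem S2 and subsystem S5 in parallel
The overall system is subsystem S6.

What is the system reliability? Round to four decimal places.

0.9946

R(A) = exp(−0.0000351 × 200) = 0.993005
R(B) = exp(−0.000368 × 200) = 0.929043
R(C) = exp(−0.000950 × 200) = 0.826959
R(D) = exp(−0.00135 × 200) = 0.763379
R(E) = exp(−0.000998 × 200) = 0.819058
R(F) = exp(−0.000293 × 200) = 0.943084
R(G) = exp(−0.00143 × 200) = 0.751263
Parallel (B and C): 1 − (1 − 0.929043)(1 − 0.826959) = 0.987722
Series (A and [0.987722]): 0.993005 × 0.987722 = 0.980813
Series (E and F): 0.819058 × 0.943084 = 0.772440
Parallel ([0.772440] and G): 1 − (1 − 0.772440)(1 − 0.751263) = 0.943397
Series (D and [0.943397]): 0.763379 × 0.943397 = 0.720169
Parallel ([0.980813] and [0.720169]): 1 − (1 − 0.980813)(1 − 0.720169) = 0.9946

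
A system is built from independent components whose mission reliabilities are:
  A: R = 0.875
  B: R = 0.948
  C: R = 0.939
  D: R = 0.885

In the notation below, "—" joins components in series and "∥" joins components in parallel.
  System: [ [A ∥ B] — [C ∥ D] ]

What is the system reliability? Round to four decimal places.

0.9865

Parallel (A and B): 1 − (1 − 0.875000)(1 − 0.948000) = 0.993500
Parallel (C and D): 1 − (1 − 0.939000)(1 − 0.885000) = 0.992985
Series ([0.993500] and [0.992985]): 0.993500 × 0.992985 = 0.9865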